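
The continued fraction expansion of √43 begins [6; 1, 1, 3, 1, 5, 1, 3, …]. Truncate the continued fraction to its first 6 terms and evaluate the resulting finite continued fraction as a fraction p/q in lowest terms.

a_0 = 6: 6/1
a_1 = 1: 7/1
a_2 = 1: 13/2
a_3 = 3: 46/7
a_4 = 1: 59/9
a_5 = 5: 341/52

341/52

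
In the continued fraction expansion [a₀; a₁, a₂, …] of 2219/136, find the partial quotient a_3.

Repeatedly divide and take the remainder:
2219 = 16·136 + 43, so a_0 = 16
136 = 3·43 + 7, so a_1 = 3
43 = 6·7 + 1, so a_2 = 6
7 = 7·1 + 0, so a_3 = 7

7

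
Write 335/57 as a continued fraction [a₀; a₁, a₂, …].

335 ÷ 57 → quotient 5, remainder 50
57 ÷ 50 → quotient 1, remainder 7
50 ÷ 7 → quotient 7, remainder 1
7 ÷ 1 → quotient 7, remainder 0

[5; 1, 7, 7]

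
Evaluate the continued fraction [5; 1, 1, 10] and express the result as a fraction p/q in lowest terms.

116/21

Use the convergent recurrence hₖ = aₖ·hₖ₋₁ + hₖ₋₂ (and likewise for the denominators kₖ):
a_0 = 5: 5/1
a_1 = 1: 6/1
a_2 = 1: 11/2
a_3 = 10: 116/21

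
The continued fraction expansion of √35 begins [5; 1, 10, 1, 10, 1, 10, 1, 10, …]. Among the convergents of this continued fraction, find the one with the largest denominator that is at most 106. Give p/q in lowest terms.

71/12

a_0 = 5: 5/1  (≤ bound)
a_1 = 1: 6/1  (≤ bound)
a_2 = 10: 65/11  (≤ bound)
a_3 = 1: 71/12  (≤ bound)
a_4 = 10: 775/131  (> 106, stop)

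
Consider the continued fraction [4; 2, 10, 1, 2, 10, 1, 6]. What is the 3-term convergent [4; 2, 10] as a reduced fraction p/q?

94/21

Start with 10.
2 + 1/(10/1) = 2 + 1/10 = 21/10
4 + 1/(21/10) = 4 + 10/21 = 94/21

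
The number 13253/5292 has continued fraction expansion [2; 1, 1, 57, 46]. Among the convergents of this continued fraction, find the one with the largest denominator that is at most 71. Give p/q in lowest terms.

5/2

List convergents until the denominator exceeds the bound:
a_0 = 2: 2/1  (≤ bound)
a_1 = 1: 3/1  (≤ bound)
a_2 = 1: 5/2  (≤ bound)
a_3 = 57: 288/115  (> 71, stop)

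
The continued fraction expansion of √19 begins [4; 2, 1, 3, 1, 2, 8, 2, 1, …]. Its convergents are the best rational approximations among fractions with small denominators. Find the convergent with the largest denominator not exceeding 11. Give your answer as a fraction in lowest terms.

List convergents until the denominator exceeds the bound:
a_0 = 4: 4/1  (≤ bound)
a_1 = 2: 9/2  (≤ bound)
a_2 = 1: 13/3  (≤ bound)
a_3 = 3: 48/11  (≤ bound)
a_4 = 1: 61/14  (> 11, stop)

48/11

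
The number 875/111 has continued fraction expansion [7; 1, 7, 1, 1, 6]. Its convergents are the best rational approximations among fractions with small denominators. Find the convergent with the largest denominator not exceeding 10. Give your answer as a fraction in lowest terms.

71/9

List convergents until the denominator exceeds the bound:
a_0 = 7: 7/1  (≤ bound)
a_1 = 1: 8/1  (≤ bound)
a_2 = 7: 63/8  (≤ bound)
a_3 = 1: 71/9  (≤ bound)
a_4 = 1: 134/17  (> 10, stop)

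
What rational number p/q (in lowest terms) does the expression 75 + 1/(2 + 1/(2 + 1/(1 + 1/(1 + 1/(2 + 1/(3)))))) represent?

Build up convergents one term at a time:
a_0 = 75: 75/1
a_1 = 2: 151/2
a_2 = 2: 377/5
a_3 = 1: 528/7
a_4 = 1: 905/12
a_5 = 2: 2338/31
a_6 = 3: 7919/105

7919/105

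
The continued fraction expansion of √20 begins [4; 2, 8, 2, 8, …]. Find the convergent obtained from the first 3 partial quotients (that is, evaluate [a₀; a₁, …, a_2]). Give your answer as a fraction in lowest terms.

76/17

a_0 = 4: 4/1
a_1 = 2: 9/2
a_2 = 8: 76/17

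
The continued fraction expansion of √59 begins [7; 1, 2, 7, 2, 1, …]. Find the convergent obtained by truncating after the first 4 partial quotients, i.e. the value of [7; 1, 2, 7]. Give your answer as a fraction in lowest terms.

169/22

Work from the innermost term outward:
Start with 7.
2 + 1/(7/1) = 2 + 1/7 = 15/7
1 + 1/(15/7) = 1 + 7/15 = 22/15
7 + 1/(22/15) = 7 + 15/22 = 169/22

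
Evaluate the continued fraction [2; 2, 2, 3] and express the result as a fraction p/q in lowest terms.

Start with 3.
2 + 1/(3/1) = 2 + 1/3 = 7/3
2 + 1/(7/3) = 2 + 3/7 = 17/7
2 + 1/(17/7) = 2 + 7/17 = 41/17

41/17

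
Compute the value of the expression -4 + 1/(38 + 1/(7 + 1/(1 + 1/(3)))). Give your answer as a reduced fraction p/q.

-4697/1182

Build up convergents one term at a time:
a_0 = -4: -4/1
a_1 = 38: -151/38
a_2 = 7: -1061/267
a_3 = 1: -1212/305
a_4 = 3: -4697/1182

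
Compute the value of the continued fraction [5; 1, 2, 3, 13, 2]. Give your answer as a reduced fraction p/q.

1573/276

Compute successive convergents:
a_0 = 5: 5/1
a_1 = 1: 6/1
a_2 = 2: 17/3
a_3 = 3: 57/10
a_4 = 13: 758/133
a_5 = 2: 1573/276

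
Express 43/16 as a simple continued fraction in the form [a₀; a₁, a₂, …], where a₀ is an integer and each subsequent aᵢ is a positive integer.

[2; 1, 2, 5]

43 ÷ 16 → quotient 2, remainder 11
16 ÷ 11 → quotient 1, remainder 5
11 ÷ 5 → quotient 2, remainder 1
5 ÷ 1 → quotient 5, remainder 0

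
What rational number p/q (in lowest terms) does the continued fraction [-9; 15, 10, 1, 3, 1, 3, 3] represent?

Collapse the nested fraction from the inside out:
Start with 3.
3 + 1/(3/1) = 3 + 1/3 = 10/3
1 + 1/(10/3) = 1 + 3/10 = 13/10
3 + 1/(13/10) = 3 + 10/13 = 49/13
1 + 1/(49/13) = 1 + 13/49 = 62/49
10 + 1/(62/49) = 10 + 49/62 = 669/62
15 + 1/(669/62) = 15 + 62/669 = 10097/669
-9 + 1/(10097/669) = -9 + 669/10097 = -90204/10097

-90204/10097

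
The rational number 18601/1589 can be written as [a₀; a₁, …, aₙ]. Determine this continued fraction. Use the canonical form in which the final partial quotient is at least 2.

Run the Euclidean algorithm, recording each quotient:
18601 = 11·1589 + 1122, so a_0 = 11
1589 = 1·1122 + 467, so a_1 = 1
1122 = 2·467 + 188, so a_2 = 2
467 = 2·188 + 91, so a_3 = 2
188 = 2·91 + 6, so a_4 = 2
91 = 15·6 + 1, so a_5 = 15
6 = 6·1 + 0, so a_6 = 6

[11; 1, 2, 2, 2, 15, 6]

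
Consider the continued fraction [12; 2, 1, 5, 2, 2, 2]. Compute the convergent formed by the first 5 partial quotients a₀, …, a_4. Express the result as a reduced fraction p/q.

457/37

a_0 = 12: 12/1
a_1 = 2: 25/2
a_2 = 1: 37/3
a_3 = 5: 210/17
a_4 = 2: 457/37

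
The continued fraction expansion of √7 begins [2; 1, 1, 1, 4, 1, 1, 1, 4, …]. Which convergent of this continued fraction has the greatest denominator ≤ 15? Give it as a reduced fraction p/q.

a_0 = 2: 2/1  (≤ bound)
a_1 = 1: 3/1  (≤ bound)
a_2 = 1: 5/2  (≤ bound)
a_3 = 1: 8/3  (≤ bound)
a_4 = 4: 37/14  (≤ bound)
a_5 = 1: 45/17  (> 15, stop)

37/14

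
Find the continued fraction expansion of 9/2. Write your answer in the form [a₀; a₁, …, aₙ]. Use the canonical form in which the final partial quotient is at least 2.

[4; 2]

9 = 4·2 + 1, so a_0 = 4
2 = 2·1 + 0, so a_1 = 2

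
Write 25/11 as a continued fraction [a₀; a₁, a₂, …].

[2; 3, 1, 2]

25 ÷ 11 → quotient 2, remainder 3
11 ÷ 3 → quotient 3, remainder 2
3 ÷ 2 → quotient 1, remainder 1
2 ÷ 1 → quotient 2, remainder 0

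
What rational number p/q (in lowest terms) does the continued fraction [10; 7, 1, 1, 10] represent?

1601/158

Use the convergent recurrence hₖ = aₖ·hₖ₋₁ + hₖ₋₂ (and likewise for the denominators kₖ):
a_0 = 10: 10/1
a_1 = 7: 71/7
a_2 = 1: 81/8
a_3 = 1: 152/15
a_4 = 10: 1601/158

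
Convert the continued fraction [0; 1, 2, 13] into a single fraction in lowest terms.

Build up convergents one term at a time:
a_0 = 0: 0/1
a_1 = 1: 1/1
a_2 = 2: 2/3
a_3 = 13: 27/40

27/40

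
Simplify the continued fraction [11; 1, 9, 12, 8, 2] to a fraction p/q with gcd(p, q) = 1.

24718/2077

Start with 2.
8 + 1/(2/1) = 8 + 1/2 = 17/2
12 + 1/(17/2) = 12 + 2/17 = 206/17
9 + 1/(206/17) = 9 + 17/206 = 1871/206
1 + 1/(1871/206) = 1 + 206/1871 = 2077/1871
11 + 1/(2077/1871) = 11 + 1871/2077 = 24718/2077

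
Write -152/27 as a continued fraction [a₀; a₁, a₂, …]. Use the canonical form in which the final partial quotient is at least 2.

[-6; 2, 1, 2, 3]

Run the Euclidean algorithm, recording each quotient:
⌊-152/27⌋ = -6, remainder 10
⌊27/10⌋ = 2, remainder 7
⌊10/7⌋ = 1, remainder 3
⌊7/3⌋ = 2, remainder 1
⌊3/1⌋ = 3, remainder 0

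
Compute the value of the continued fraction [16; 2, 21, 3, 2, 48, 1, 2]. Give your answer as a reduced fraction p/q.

a_0 = 16: 16/1
a_1 = 2: 33/2
a_2 = 21: 709/43
a_3 = 3: 2160/131
a_4 = 2: 5029/305
a_5 = 48: 243552/14771
a_6 = 1: 248581/15076
a_7 = 2: 740714/44923

740714/44923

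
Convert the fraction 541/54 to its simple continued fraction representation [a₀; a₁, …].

[10; 54]

Apply division with remainder until the remainder is 0:
541 ÷ 54 → quotient 10, remainder 1
54 ÷ 1 → quotient 54, remainder 0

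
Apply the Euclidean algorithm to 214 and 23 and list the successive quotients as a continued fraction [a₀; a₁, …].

⌊214/23⌋ = 9, remainder 7
⌊23/7⌋ = 3, remainder 2
⌊7/2⌋ = 3, remainder 1
⌊2/1⌋ = 2, remainder 0

[9; 3, 3, 2]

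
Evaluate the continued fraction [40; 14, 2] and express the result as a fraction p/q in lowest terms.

1162/29

Build up convergents one term at a time:
a_0 = 40: 40/1
a_1 = 14: 561/14
a_2 = 2: 1162/29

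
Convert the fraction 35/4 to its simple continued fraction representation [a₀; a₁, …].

[8; 1, 3]

Run the Euclidean algorithm, recording each quotient:
⌊35/4⌋ = 8, remainder 3
⌊4/3⌋ = 1, remainder 1
⌊3/1⌋ = 3, remainder 0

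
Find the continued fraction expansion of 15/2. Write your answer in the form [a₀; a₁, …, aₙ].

[7; 2]

⌊15/2⌋ = 7, remainder 1
⌊2/1⌋ = 2, remainder 0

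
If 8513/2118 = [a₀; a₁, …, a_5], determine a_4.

⌊8513/2118⌋ = 4, remainder 41
⌊2118/41⌋ = 51, remainder 27
⌊41/27⌋ = 1, remainder 14
⌊27/14⌋ = 1, remainder 13
⌊14/13⌋ = 1, remainder 1

1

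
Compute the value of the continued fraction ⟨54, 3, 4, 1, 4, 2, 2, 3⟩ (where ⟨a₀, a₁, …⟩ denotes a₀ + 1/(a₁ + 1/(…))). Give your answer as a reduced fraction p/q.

Work from the innermost term outward:
Start with 3.
2 + 1/(3/1) = 2 + 1/3 = 7/3
2 + 1/(7/3) = 2 + 3/7 = 17/7
4 + 1/(17/7) = 4 + 7/17 = 75/17
1 + 1/(75/17) = 1 + 17/75 = 92/75
4 + 1/(92/75) = 4 + 75/92 = 443/92
3 + 1/(443/92) = 3 + 92/443 = 1421/443
54 + 1/(1421/443) = 54 + 443/1421 = 77177/1421

77177/1421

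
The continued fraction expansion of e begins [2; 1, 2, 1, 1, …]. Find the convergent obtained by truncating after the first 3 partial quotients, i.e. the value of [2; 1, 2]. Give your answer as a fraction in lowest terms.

Use the convergent recurrence hₖ = aₖ·hₖ₋₁ + hₖ₋₂ (and likewise for the denominators kₖ):
a_0 = 2: 2/1
a_1 = 1: 3/1
a_2 = 2: 8/3

8/3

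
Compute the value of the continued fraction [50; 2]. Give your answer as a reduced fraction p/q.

Start with 2.
50 + 1/(2/1) = 50 + 1/2 = 101/2

101/2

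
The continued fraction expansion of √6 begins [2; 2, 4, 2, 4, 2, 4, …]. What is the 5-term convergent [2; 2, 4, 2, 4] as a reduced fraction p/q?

218/89

Start with 4.
2 + 1/(4/1) = 2 + 1/4 = 9/4
4 + 1/(9/4) = 4 + 4/9 = 40/9
2 + 1/(40/9) = 2 + 9/40 = 89/40
2 + 1/(89/40) = 2 + 40/89 = 218/89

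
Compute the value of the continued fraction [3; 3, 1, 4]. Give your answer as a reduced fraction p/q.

Start with 4.
1 + 1/(4/1) = 1 + 1/4 = 5/4
3 + 1/(5/4) = 3 + 4/5 = 19/5
3 + 1/(19/5) = 3 + 5/19 = 62/19

62/19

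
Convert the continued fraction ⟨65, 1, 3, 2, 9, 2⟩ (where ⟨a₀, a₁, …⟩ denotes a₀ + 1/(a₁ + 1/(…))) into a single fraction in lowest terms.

11774/179

Start with 2.
9 + 1/(2/1) = 9 + 1/2 = 19/2
2 + 1/(19/2) = 2 + 2/19 = 40/19
3 + 1/(40/19) = 3 + 19/40 = 139/40
1 + 1/(139/40) = 1 + 40/139 = 179/139
65 + 1/(179/139) = 65 + 139/179 = 11774/179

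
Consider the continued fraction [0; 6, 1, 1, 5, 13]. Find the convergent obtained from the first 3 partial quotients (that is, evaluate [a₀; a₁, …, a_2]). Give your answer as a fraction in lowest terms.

1/7

Build up convergents one term at a time:
a_0 = 0: 0/1
a_1 = 6: 1/6
a_2 = 1: 1/7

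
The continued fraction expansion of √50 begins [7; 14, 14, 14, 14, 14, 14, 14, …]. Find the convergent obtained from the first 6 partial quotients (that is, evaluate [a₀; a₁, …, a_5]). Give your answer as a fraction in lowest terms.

3880899/548842

Collapse the nested fraction from the inside out:
Start with 14.
14 + 1/(14/1) = 14 + 1/14 = 197/14
14 + 1/(197/14) = 14 + 14/197 = 2772/197
14 + 1/(2772/197) = 14 + 197/2772 = 39005/2772
14 + 1/(39005/2772) = 14 + 2772/39005 = 548842/39005
7 + 1/(548842/39005) = 7 + 39005/548842 = 3880899/548842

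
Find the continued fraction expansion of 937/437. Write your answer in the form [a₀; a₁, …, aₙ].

937 ÷ 437 → quotient 2, remainder 63
437 ÷ 63 → quotient 6, remainder 59
63 ÷ 59 → quotient 1, remainder 4
59 ÷ 4 → quotient 14, remainder 3
4 ÷ 3 → quotient 1, remainder 1
3 ÷ 1 → quotient 3, remainder 0

[2; 6, 1, 14, 1, 3]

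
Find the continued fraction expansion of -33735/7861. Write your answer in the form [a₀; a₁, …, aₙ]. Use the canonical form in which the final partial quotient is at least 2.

[-5; 1, 2, 2, 3, 7, 3, 14]

-33735 = -5·7861 + 5570, so a_0 = -5
7861 = 1·5570 + 2291, so a_1 = 1
5570 = 2·2291 + 988, so a_2 = 2
2291 = 2·988 + 315, so a_3 = 2
988 = 3·315 + 43, so a_4 = 3
315 = 7·43 + 14, so a_5 = 7
43 = 3·14 + 1, so a_6 = 3
14 = 14·1 + 0, so a_7 = 14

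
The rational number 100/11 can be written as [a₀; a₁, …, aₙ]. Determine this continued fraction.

[9; 11]

100 ÷ 11 → quotient 9, remainder 1
11 ÷ 1 → quotient 11, remainder 0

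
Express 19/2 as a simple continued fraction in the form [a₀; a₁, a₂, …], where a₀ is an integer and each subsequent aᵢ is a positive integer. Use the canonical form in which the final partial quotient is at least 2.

[9; 2]

Repeatedly divide and take the remainder:
19 ÷ 2 → quotient 9, remainder 1
2 ÷ 1 → quotient 2, remainder 0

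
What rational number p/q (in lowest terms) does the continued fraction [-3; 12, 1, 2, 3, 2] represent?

-853/292

Start with 2.
3 + 1/(2/1) = 3 + 1/2 = 7/2
2 + 1/(7/2) = 2 + 2/7 = 16/7
1 + 1/(16/7) = 1 + 7/16 = 23/16
12 + 1/(23/16) = 12 + 16/23 = 292/23
-3 + 1/(292/23) = -3 + 23/292 = -853/292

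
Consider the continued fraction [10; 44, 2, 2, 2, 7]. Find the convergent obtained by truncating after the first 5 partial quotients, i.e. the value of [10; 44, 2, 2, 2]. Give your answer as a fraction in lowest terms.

Start with 2.
2 + 1/(2/1) = 2 + 1/2 = 5/2
2 + 1/(5/2) = 2 + 2/5 = 12/5
44 + 1/(12/5) = 44 + 5/12 = 533/12
10 + 1/(533/12) = 10 + 12/533 = 5342/533

5342/533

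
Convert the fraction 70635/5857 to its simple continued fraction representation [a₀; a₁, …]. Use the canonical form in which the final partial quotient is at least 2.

[12; 16, 1, 2, 5, 4, 5]

70635 ÷ 5857 → quotient 12, remainder 351
5857 ÷ 351 → quotient 16, remainder 241
351 ÷ 241 → quotient 1, remainder 110
241 ÷ 110 → quotient 2, remainder 21
110 ÷ 21 → quotient 5, remainder 5
21 ÷ 5 → quotient 4, remainder 1
5 ÷ 1 → quotient 5, remainder 0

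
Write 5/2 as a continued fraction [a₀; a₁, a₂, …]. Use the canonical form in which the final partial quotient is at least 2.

[2; 2]

5 = 2·2 + 1, so a_0 = 2
2 = 2·1 + 0, so a_1 = 2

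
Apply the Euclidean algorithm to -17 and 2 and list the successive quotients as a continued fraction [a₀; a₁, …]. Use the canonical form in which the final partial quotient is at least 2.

-17 ÷ 2 → quotient -9, remainder 1
2 ÷ 1 → quotient 2, remainder 0

[-9; 2]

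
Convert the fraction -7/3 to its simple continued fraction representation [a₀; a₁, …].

[-3; 1, 2]

Run the Euclidean algorithm, recording each quotient:
⌊-7/3⌋ = -3, remainder 2
⌊3/2⌋ = 1, remainder 1
⌊2/1⌋ = 2, remainder 0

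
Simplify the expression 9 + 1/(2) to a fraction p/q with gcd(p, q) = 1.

19/2

Use the convergent recurrence hₖ = aₖ·hₖ₋₁ + hₖ₋₂ (and likewise for the denominators kₖ):
a_0 = 9: 9/1
a_1 = 2: 19/2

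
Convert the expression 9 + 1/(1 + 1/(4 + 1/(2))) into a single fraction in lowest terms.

108/11

Work from the innermost term outward:
Start with 2.
4 + 1/(2/1) = 4 + 1/2 = 9/2
1 + 1/(9/2) = 1 + 2/9 = 11/9
9 + 1/(11/9) = 9 + 9/11 = 108/11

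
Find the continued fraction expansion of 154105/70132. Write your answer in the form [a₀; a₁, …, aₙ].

Run the Euclidean algorithm, recording each quotient:
154105 = 2·70132 + 13841, so a_0 = 2
70132 = 5·13841 + 927, so a_1 = 5
13841 = 14·927 + 863, so a_2 = 14
927 = 1·863 + 64, so a_3 = 1
863 = 13·64 + 31, so a_4 = 13
64 = 2·31 + 2, so a_5 = 2
31 = 15·2 + 1, so a_6 = 15
2 = 2·1 + 0, so a_7 = 2

[2; 5, 14, 1, 13, 2, 15, 2]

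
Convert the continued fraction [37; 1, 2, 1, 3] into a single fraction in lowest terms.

566/15

Compute successive convergents:
a_0 = 37: 37/1
a_1 = 1: 38/1
a_2 = 2: 113/3
a_3 = 1: 151/4
a_4 = 3: 566/15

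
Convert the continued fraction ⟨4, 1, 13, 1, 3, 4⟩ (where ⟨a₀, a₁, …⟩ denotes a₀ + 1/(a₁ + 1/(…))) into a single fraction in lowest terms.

1238/251

Start with 4.
3 + 1/(4/1) = 3 + 1/4 = 13/4
1 + 1/(13/4) = 1 + 4/13 = 17/13
13 + 1/(17/13) = 13 + 13/17 = 234/17
1 + 1/(234/17) = 1 + 17/234 = 251/234
4 + 1/(251/234) = 4 + 234/251 = 1238/251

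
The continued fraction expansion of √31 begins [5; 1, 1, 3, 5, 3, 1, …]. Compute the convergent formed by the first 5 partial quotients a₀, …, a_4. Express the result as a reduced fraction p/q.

Starting at the tail and folding back:
Start with 5.
3 + 1/(5/1) = 3 + 1/5 = 16/5
1 + 1/(16/5) = 1 + 5/16 = 21/16
1 + 1/(21/16) = 1 + 16/21 = 37/21
5 + 1/(37/21) = 5 + 21/37 = 206/37

206/37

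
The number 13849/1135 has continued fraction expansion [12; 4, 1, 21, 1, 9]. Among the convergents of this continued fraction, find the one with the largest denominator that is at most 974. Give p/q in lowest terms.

a_0 = 12: 12/1  (≤ bound)
a_1 = 4: 49/4  (≤ bound)
a_2 = 1: 61/5  (≤ bound)
a_3 = 21: 1330/109  (≤ bound)
a_4 = 1: 1391/114  (≤ bound)
a_5 = 9: 13849/1135  (> 974, stop)

1391/114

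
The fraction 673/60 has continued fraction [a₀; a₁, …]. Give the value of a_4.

1

673 = 11·60 + 13, so a_0 = 11
60 = 4·13 + 8, so a_1 = 4
13 = 1·8 + 5, so a_2 = 1
8 = 1·5 + 3, so a_3 = 1
5 = 1·3 + 2, so a_4 = 1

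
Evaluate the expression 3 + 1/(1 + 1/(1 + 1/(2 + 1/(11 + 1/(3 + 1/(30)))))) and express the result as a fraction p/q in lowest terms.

19195/5337

Collapse the nested fraction from the inside out:
Start with 30.
3 + 1/(30/1) = 3 + 1/30 = 91/30
11 + 1/(91/30) = 11 + 30/91 = 1031/91
2 + 1/(1031/91) = 2 + 91/1031 = 2153/1031
1 + 1/(2153/1031) = 1 + 1031/2153 = 3184/2153
1 + 1/(3184/2153) = 1 + 2153/3184 = 5337/3184
3 + 1/(5337/3184) = 3 + 3184/5337 = 19195/5337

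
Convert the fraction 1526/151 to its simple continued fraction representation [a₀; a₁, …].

Repeatedly divide and take the remainder:
1526 = 10·151 + 16, so a_0 = 10
151 = 9·16 + 7, so a_1 = 9
16 = 2·7 + 2, so a_2 = 2
7 = 3·2 + 1, so a_3 = 3
2 = 2·1 + 0, so a_4 = 2

[10; 9, 2, 3, 2]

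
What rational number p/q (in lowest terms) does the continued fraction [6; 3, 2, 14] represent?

a_0 = 6: 6/1
a_1 = 3: 19/3
a_2 = 2: 44/7
a_3 = 14: 635/101

635/101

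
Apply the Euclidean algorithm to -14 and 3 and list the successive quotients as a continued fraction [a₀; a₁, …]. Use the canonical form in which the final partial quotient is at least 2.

[-5; 3]

-14 ÷ 3 → quotient -5, remainder 1
3 ÷ 1 → quotient 3, remainder 0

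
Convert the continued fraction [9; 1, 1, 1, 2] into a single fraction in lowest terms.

Build up convergents one term at a time:
a_0 = 9: 9/1
a_1 = 1: 10/1
a_2 = 1: 19/2
a_3 = 1: 29/3
a_4 = 2: 77/8

77/8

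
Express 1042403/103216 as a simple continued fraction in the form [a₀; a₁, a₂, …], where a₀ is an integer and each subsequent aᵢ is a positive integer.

[10; 10, 13, 31, 2, 3, 1, 2]

Repeatedly divide and take the remainder:
1042403 = 10·103216 + 10243, so a_0 = 10
103216 = 10·10243 + 786, so a_1 = 10
10243 = 13·786 + 25, so a_2 = 13
786 = 31·25 + 11, so a_3 = 31
25 = 2·11 + 3, so a_4 = 2
11 = 3·3 + 2, so a_5 = 3
3 = 1·2 + 1, so a_6 = 1
2 = 2·1 + 0, so a_7 = 2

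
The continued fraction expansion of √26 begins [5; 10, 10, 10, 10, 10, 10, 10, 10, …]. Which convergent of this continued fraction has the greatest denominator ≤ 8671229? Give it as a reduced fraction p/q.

5357035/1050601

a_0 = 5: 5/1  (≤ bound)
a_1 = 10: 51/10  (≤ bound)
a_2 = 10: 515/101  (≤ bound)
a_3 = 10: 5201/1020  (≤ bound)
a_4 = 10: 52525/10301  (≤ bound)
a_5 = 10: 530451/104030  (≤ bound)
a_6 = 10: 5357035/1050601  (≤ bound)
a_7 = 10: 54100801/10610040  (> 8671229, stop)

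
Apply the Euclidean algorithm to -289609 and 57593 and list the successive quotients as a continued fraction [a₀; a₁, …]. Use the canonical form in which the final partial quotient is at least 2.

⌊-289609/57593⌋ = -6, remainder 55949
⌊57593/55949⌋ = 1, remainder 1644
⌊55949/1644⌋ = 34, remainder 53
⌊1644/53⌋ = 31, remainder 1
⌊53/1⌋ = 53, remainder 0

[-6; 1, 34, 31, 53]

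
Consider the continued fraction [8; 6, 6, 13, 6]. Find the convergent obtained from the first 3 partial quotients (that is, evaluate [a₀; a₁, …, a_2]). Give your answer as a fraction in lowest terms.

302/37

a_0 = 8: 8/1
a_1 = 6: 49/6
a_2 = 6: 302/37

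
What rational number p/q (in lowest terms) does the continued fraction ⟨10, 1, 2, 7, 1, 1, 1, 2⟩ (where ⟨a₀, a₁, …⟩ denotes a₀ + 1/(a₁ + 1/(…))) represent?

2040/191

a_0 = 10: 10/1
a_1 = 1: 11/1
a_2 = 2: 32/3
a_3 = 7: 235/22
a_4 = 1: 267/25
a_5 = 1: 502/47
a_6 = 1: 769/72
a_7 = 2: 2040/191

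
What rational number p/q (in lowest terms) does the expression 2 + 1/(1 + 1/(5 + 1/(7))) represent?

122/43

a_0 = 2: 2/1
a_1 = 1: 3/1
a_2 = 5: 17/6
a_3 = 7: 122/43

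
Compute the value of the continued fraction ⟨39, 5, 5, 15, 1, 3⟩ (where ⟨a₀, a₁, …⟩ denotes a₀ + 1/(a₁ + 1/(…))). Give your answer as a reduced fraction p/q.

64981/1658

Build up convergents one term at a time:
a_0 = 39: 39/1
a_1 = 5: 196/5
a_2 = 5: 1019/26
a_3 = 15: 15481/395
a_4 = 1: 16500/421
a_5 = 3: 64981/1658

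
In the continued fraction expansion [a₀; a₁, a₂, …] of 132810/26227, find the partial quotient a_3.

1

132810 ÷ 26227 → quotient 5, remainder 1675
26227 ÷ 1675 → quotient 15, remainder 1102
1675 ÷ 1102 → quotient 1, remainder 573
1102 ÷ 573 → quotient 1, remainder 529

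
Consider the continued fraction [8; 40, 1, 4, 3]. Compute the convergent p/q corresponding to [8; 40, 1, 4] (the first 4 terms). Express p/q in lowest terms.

Start with 4.
1 + 1/(4/1) = 1 + 1/4 = 5/4
40 + 1/(5/4) = 40 + 4/5 = 204/5
8 + 1/(204/5) = 8 + 5/204 = 1637/204

1637/204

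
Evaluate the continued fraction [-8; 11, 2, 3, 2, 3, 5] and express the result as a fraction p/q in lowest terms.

-26333/3328

Start with 5.
3 + 1/(5/1) = 3 + 1/5 = 16/5
2 + 1/(16/5) = 2 + 5/16 = 37/16
3 + 1/(37/16) = 3 + 16/37 = 127/37
2 + 1/(127/37) = 2 + 37/127 = 291/127
11 + 1/(291/127) = 11 + 127/291 = 3328/291
-8 + 1/(3328/291) = -8 + 291/3328 = -26333/3328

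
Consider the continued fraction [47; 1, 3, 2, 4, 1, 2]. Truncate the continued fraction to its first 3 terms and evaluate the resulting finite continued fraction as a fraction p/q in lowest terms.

191/4

Build up convergents one term at a time:
a_0 = 47: 47/1
a_1 = 1: 48/1
a_2 = 3: 191/4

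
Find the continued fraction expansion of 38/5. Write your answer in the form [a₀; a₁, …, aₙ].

38 = 7·5 + 3, so a_0 = 7
5 = 1·3 + 2, so a_1 = 1
3 = 1·2 + 1, so a_2 = 1
2 = 2·1 + 0, so a_3 = 2

[7; 1, 1, 2]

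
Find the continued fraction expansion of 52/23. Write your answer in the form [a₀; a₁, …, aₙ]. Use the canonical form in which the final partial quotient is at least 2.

52 = 2·23 + 6, so a_0 = 2
23 = 3·6 + 5, so a_1 = 3
6 = 1·5 + 1, so a_2 = 1
5 = 5·1 + 0, so a_3 = 5

[2; 3, 1, 5]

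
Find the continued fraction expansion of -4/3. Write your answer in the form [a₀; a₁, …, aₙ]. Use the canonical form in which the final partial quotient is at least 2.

-4 = -2·3 + 2, so a_0 = -2
3 = 1·2 + 1, so a_1 = 1
2 = 2·1 + 0, so a_2 = 2

[-2; 1, 2]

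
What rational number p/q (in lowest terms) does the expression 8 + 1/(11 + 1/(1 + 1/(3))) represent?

380/47

Start with 3.
1 + 1/(3/1) = 1 + 1/3 = 4/3
11 + 1/(4/3) = 11 + 3/4 = 47/4
8 + 1/(47/4) = 8 + 4/47 = 380/47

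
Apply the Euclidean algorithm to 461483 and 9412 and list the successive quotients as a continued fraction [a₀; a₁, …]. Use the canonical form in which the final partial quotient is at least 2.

[49; 31, 1, 9, 1, 1, 6, 2]

461483 = 49·9412 + 295, so a_0 = 49
9412 = 31·295 + 267, so a_1 = 31
295 = 1·267 + 28, so a_2 = 1
267 = 9·28 + 15, so a_3 = 9
28 = 1·15 + 13, so a_4 = 1
15 = 1·13 + 2, so a_5 = 1
13 = 6·2 + 1, so a_6 = 6
2 = 2·1 + 0, so a_7 = 2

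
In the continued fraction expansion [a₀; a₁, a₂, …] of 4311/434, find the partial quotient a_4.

4311 ÷ 434 → quotient 9, remainder 405
434 ÷ 405 → quotient 1, remainder 29
405 ÷ 29 → quotient 13, remainder 28
29 ÷ 28 → quotient 1, remainder 1
28 ÷ 1 → quotient 28, remainder 0

28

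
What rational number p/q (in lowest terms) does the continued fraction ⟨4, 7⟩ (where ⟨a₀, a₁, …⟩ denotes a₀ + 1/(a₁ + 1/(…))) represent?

Starting at the tail and folding back:
Start with 7.
4 + 1/(7/1) = 4 + 1/7 = 29/7

29/7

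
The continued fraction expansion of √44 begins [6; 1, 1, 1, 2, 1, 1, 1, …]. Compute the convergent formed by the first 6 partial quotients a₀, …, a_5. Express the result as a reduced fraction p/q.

73/11

Build up convergents one term at a time:
a_0 = 6: 6/1
a_1 = 1: 7/1
a_2 = 1: 13/2
a_3 = 1: 20/3
a_4 = 2: 53/8
a_5 = 1: 73/11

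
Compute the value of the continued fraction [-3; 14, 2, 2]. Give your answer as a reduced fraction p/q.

-211/72

Compute successive convergents:
a_0 = -3: -3/1
a_1 = 14: -41/14
a_2 = 2: -85/29
a_3 = 2: -211/72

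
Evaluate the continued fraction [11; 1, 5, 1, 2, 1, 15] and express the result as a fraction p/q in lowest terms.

5037/425

Start with 15.
1 + 1/(15/1) = 1 + 1/15 = 16/15
2 + 1/(16/15) = 2 + 15/16 = 47/16
1 + 1/(47/16) = 1 + 16/47 = 63/47
5 + 1/(63/47) = 5 + 47/63 = 362/63
1 + 1/(362/63) = 1 + 63/362 = 425/362
11 + 1/(425/362) = 11 + 362/425 = 5037/425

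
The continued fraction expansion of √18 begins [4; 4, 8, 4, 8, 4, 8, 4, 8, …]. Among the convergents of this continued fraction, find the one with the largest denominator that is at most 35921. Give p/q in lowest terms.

19601/4620

List convergents until the denominator exceeds the bound:
a_0 = 4: 4/1  (≤ bound)
a_1 = 4: 17/4  (≤ bound)
a_2 = 8: 140/33  (≤ bound)
a_3 = 4: 577/136  (≤ bound)
a_4 = 8: 4756/1121  (≤ bound)
a_5 = 4: 19601/4620  (≤ bound)
a_6 = 8: 161564/38081  (> 35921, stop)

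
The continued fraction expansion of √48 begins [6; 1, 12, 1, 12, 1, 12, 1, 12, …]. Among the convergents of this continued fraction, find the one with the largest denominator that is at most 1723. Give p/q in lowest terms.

a_0 = 6: 6/1  (≤ bound)
a_1 = 1: 7/1  (≤ bound)
a_2 = 12: 90/13  (≤ bound)
a_3 = 1: 97/14  (≤ bound)
a_4 = 12: 1254/181  (≤ bound)
a_5 = 1: 1351/195  (≤ bound)
a_6 = 12: 17466/2521  (> 1723, stop)

1351/195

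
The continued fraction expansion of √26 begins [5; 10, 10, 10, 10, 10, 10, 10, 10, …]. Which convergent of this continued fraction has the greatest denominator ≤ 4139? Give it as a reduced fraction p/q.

a_0 = 5: 5/1  (≤ bound)
a_1 = 10: 51/10  (≤ bound)
a_2 = 10: 515/101  (≤ bound)
a_3 = 10: 5201/1020  (≤ bound)
a_4 = 10: 52525/10301  (> 4139, stop)

5201/1020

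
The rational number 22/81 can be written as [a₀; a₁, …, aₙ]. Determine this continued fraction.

⌊22/81⌋ = 0, remainder 22
⌊81/22⌋ = 3, remainder 15
⌊22/15⌋ = 1, remainder 7
⌊15/7⌋ = 2, remainder 1
⌊7/1⌋ = 7, remainder 0

[0; 3, 1, 2, 7]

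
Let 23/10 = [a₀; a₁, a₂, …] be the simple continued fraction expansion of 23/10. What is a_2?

Run the Euclidean algorithm, recording each quotient:
⌊23/10⌋ = 2, remainder 3
⌊10/3⌋ = 3, remainder 1
⌊3/1⌋ = 3, remainder 0

3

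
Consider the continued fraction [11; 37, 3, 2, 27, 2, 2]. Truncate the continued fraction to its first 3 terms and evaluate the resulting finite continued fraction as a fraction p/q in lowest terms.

1235/112

Start with 3.
37 + 1/(3/1) = 37 + 1/3 = 112/3
11 + 1/(112/3) = 11 + 3/112 = 1235/112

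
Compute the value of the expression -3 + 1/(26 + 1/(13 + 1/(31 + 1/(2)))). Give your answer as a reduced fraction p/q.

Compute successive convergents:
a_0 = -3: -3/1
a_1 = 26: -77/26
a_2 = 13: -1004/339
a_3 = 31: -31201/10535
a_4 = 2: -63406/21409

-63406/21409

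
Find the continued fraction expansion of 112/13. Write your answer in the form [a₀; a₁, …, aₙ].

Apply division with remainder until the remainder is 0:
112 = 8·13 + 8, so a_0 = 8
13 = 1·8 + 5, so a_1 = 1
8 = 1·5 + 3, so a_2 = 1
5 = 1·3 + 2, so a_3 = 1
3 = 1·2 + 1, so a_4 = 1
2 = 2·1 + 0, so a_5 = 2

[8; 1, 1, 1, 1, 2]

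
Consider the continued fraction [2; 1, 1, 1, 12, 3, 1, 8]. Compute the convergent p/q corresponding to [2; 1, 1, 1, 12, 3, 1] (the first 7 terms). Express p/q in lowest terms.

Start with 1.
3 + 1/(1/1) = 3 + 1/1 = 4/1
12 + 1/(4/1) = 12 + 1/4 = 49/4
1 + 1/(49/4) = 1 + 4/49 = 53/49
1 + 1/(53/49) = 1 + 49/53 = 102/53
1 + 1/(102/53) = 1 + 53/102 = 155/102
2 + 1/(155/102) = 2 + 102/155 = 412/155

412/155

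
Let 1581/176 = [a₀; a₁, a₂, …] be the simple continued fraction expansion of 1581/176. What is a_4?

2

Repeatedly divide and take the remainder:
1581 = 8·176 + 173, so a_0 = 8
176 = 1·173 + 3, so a_1 = 1
173 = 57·3 + 2, so a_2 = 57
3 = 1·2 + 1, so a_3 = 1
2 = 2·1 + 0, so a_4 = 2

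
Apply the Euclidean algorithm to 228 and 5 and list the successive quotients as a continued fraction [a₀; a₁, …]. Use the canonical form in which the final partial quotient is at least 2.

Repeatedly divide and take the remainder:
⌊228/5⌋ = 45, remainder 3
⌊5/3⌋ = 1, remainder 2
⌊3/2⌋ = 1, remainder 1
⌊2/1⌋ = 2, remainder 0

[45; 1, 1, 2]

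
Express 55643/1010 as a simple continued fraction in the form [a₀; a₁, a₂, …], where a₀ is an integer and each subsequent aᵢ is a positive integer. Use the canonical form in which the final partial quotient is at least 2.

[55; 10, 1, 6, 6, 2]

Repeatedly divide and take the remainder:
55643 = 55·1010 + 93, so a_0 = 55
1010 = 10·93 + 80, so a_1 = 10
93 = 1·80 + 13, so a_2 = 1
80 = 6·13 + 2, so a_3 = 6
13 = 6·2 + 1, so a_4 = 6
2 = 2·1 + 0, so a_5 = 2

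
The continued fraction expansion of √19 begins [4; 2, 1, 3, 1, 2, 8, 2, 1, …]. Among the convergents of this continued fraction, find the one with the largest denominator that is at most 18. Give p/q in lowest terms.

List convergents until the denominator exceeds the bound:
a_0 = 4: 4/1  (≤ bound)
a_1 = 2: 9/2  (≤ bound)
a_2 = 1: 13/3  (≤ bound)
a_3 = 3: 48/11  (≤ bound)
a_4 = 1: 61/14  (≤ bound)
a_5 = 2: 170/39  (> 18, stop)

61/14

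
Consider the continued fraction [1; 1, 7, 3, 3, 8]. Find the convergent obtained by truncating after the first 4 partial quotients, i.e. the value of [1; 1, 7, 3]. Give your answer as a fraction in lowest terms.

a_0 = 1: 1/1
a_1 = 1: 2/1
a_2 = 7: 15/8
a_3 = 3: 47/25

47/25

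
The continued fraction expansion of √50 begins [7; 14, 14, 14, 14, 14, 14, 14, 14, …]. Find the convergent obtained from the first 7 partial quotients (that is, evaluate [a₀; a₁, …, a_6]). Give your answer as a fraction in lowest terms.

Compute successive convergents:
a_0 = 7: 7/1
a_1 = 14: 99/14
a_2 = 14: 1393/197
a_3 = 14: 19601/2772
a_4 = 14: 275807/39005
a_5 = 14: 3880899/548842
a_6 = 14: 54608393/7722793

54608393/7722793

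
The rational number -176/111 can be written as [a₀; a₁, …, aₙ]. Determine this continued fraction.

[-2; 2, 2, 2, 2, 1, 2]

Apply division with remainder until the remainder is 0:
-176 = -2·111 + 46, so a_0 = -2
111 = 2·46 + 19, so a_1 = 2
46 = 2·19 + 8, so a_2 = 2
19 = 2·8 + 3, so a_3 = 2
8 = 2·3 + 2, so a_4 = 2
3 = 1·2 + 1, so a_5 = 1
2 = 2·1 + 0, so a_6 = 2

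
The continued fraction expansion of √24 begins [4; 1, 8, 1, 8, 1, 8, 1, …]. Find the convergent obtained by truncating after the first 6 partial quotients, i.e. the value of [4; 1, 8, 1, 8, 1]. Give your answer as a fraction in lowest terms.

485/99

Start with 1.
8 + 1/(1/1) = 8 + 1/1 = 9/1
1 + 1/(9/1) = 1 + 1/9 = 10/9
8 + 1/(10/9) = 8 + 9/10 = 89/10
1 + 1/(89/10) = 1 + 10/89 = 99/89
4 + 1/(99/89) = 4 + 89/99 = 485/99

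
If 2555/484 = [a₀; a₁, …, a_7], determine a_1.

3

⌊2555/484⌋ = 5, remainder 135
⌊484/135⌋ = 3, remainder 79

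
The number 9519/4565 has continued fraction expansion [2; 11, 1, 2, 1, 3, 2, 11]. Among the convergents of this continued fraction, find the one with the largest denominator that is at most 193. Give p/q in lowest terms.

367/176

a_0 = 2: 2/1  (≤ bound)
a_1 = 11: 23/11  (≤ bound)
a_2 = 1: 25/12  (≤ bound)
a_3 = 2: 73/35  (≤ bound)
a_4 = 1: 98/47  (≤ bound)
a_5 = 3: 367/176  (≤ bound)
a_6 = 2: 832/399  (> 193, stop)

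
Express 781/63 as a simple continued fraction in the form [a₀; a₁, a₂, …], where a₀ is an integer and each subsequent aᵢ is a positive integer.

781 = 12·63 + 25, so a_0 = 12
63 = 2·25 + 13, so a_1 = 2
25 = 1·13 + 12, so a_2 = 1
13 = 1·12 + 1, so a_3 = 1
12 = 12·1 + 0, so a_4 = 12

[12; 2, 1, 1, 12]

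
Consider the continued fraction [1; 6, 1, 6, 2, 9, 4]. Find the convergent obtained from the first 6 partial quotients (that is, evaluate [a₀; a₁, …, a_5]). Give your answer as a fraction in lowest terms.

a_0 = 1: 1/1
a_1 = 6: 7/6
a_2 = 1: 8/7
a_3 = 6: 55/48
a_4 = 2: 118/103
a_5 = 9: 1117/975

1117/975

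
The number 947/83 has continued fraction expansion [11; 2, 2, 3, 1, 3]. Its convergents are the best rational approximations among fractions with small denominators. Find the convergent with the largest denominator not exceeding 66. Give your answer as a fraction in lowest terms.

List convergents until the denominator exceeds the bound:
a_0 = 11: 11/1  (≤ bound)
a_1 = 2: 23/2  (≤ bound)
a_2 = 2: 57/5  (≤ bound)
a_3 = 3: 194/17  (≤ bound)
a_4 = 1: 251/22  (≤ bound)
a_5 = 3: 947/83  (> 66, stop)

251/22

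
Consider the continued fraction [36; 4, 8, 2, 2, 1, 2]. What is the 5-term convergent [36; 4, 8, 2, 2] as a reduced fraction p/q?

6270/173

Start with 2.
2 + 1/(2/1) = 2 + 1/2 = 5/2
8 + 1/(5/2) = 8 + 2/5 = 42/5
4 + 1/(42/5) = 4 + 5/42 = 173/42
36 + 1/(173/42) = 36 + 42/173 = 6270/173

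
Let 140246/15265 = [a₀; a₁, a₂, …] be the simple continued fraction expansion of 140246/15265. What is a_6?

1

Repeatedly divide and take the remainder:
⌊140246/15265⌋ = 9, remainder 2861
⌊15265/2861⌋ = 5, remainder 960
⌊2861/960⌋ = 2, remainder 941
⌊960/941⌋ = 1, remainder 19
⌊941/19⌋ = 49, remainder 10
⌊19/10⌋ = 1, remainder 9
⌊10/9⌋ = 1, remainder 1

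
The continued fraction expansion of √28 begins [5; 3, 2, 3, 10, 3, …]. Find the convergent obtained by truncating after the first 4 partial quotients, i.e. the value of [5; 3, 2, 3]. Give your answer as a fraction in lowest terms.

127/24

a_0 = 5: 5/1
a_1 = 3: 16/3
a_2 = 2: 37/7
a_3 = 3: 127/24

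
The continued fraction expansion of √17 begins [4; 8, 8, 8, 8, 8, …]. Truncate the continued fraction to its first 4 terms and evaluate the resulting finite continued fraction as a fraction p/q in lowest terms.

Start with 8.
8 + 1/(8/1) = 8 + 1/8 = 65/8
8 + 1/(65/8) = 8 + 8/65 = 528/65
4 + 1/(528/65) = 4 + 65/528 = 2177/528

2177/528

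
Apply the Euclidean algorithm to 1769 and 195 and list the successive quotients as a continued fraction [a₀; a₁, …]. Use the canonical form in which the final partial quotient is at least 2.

[9; 13, 1, 13]

Repeatedly divide and take the remainder:
⌊1769/195⌋ = 9, remainder 14
⌊195/14⌋ = 13, remainder 13
⌊14/13⌋ = 1, remainder 1
⌊13/1⌋ = 13, remainder 0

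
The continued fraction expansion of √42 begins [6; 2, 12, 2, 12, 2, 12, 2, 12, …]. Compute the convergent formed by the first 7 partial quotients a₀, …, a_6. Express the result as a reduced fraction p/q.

109194/16849

Collapse the nested fraction from the inside out:
Start with 12.
2 + 1/(12/1) = 2 + 1/12 = 25/12
12 + 1/(25/12) = 12 + 12/25 = 312/25
2 + 1/(312/25) = 2 + 25/312 = 649/312
12 + 1/(649/312) = 12 + 312/649 = 8100/649
2 + 1/(8100/649) = 2 + 649/8100 = 16849/8100
6 + 1/(16849/8100) = 6 + 8100/16849 = 109194/16849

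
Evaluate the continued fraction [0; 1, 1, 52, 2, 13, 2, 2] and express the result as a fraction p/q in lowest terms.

a_0 = 0: 0/1
a_1 = 1: 1/1
a_2 = 1: 1/2
a_3 = 52: 53/105
a_4 = 2: 107/212
a_5 = 13: 1444/2861
a_6 = 2: 2995/5934
a_7 = 2: 7434/14729

7434/14729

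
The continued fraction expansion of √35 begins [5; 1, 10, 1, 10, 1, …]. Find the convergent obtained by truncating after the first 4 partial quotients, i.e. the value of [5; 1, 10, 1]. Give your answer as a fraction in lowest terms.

a_0 = 5: 5/1
a_1 = 1: 6/1
a_2 = 10: 65/11
a_3 = 1: 71/12

71/12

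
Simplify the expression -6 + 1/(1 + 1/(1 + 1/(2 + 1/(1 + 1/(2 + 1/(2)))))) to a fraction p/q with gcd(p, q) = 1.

Compute successive convergents:
a_0 = -6: -6/1
a_1 = 1: -5/1
a_2 = 1: -11/2
a_3 = 2: -27/5
a_4 = 1: -38/7
a_5 = 2: -103/19
a_6 = 2: -244/45

-244/45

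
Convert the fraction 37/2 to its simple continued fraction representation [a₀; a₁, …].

[18; 2]

37 ÷ 2 → quotient 18, remainder 1
2 ÷ 1 → quotient 2, remainder 0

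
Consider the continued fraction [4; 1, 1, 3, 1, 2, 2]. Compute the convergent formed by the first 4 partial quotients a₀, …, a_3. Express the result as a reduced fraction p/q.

Starting at the tail and folding back:
Start with 3.
1 + 1/(3/1) = 1 + 1/3 = 4/3
1 + 1/(4/3) = 1 + 3/4 = 7/4
4 + 1/(7/4) = 4 + 4/7 = 32/7

32/7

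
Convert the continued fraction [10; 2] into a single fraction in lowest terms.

a_0 = 10: 10/1
a_1 = 2: 21/2

21/2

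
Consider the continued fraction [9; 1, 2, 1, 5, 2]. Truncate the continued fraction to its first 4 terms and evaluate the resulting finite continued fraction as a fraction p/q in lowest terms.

39/4

Work from the innermost term outward:
Start with 1.
2 + 1/(1/1) = 2 + 1/1 = 3/1
1 + 1/(3/1) = 1 + 1/3 = 4/3
9 + 1/(4/3) = 9 + 3/4 = 39/4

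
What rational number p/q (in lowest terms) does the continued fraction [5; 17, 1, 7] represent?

723/143

Start with 7.
1 + 1/(7/1) = 1 + 1/7 = 8/7
17 + 1/(8/7) = 17 + 7/8 = 143/8
5 + 1/(143/8) = 5 + 8/143 = 723/143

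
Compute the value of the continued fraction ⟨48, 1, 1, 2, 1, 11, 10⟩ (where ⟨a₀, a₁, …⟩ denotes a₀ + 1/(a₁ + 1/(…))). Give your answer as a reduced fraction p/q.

Start with 10.
11 + 1/(10/1) = 11 + 1/10 = 111/10
1 + 1/(111/10) = 1 + 10/111 = 121/111
2 + 1/(121/111) = 2 + 111/121 = 353/121
1 + 1/(353/121) = 1 + 121/353 = 474/353
1 + 1/(474/353) = 1 + 353/474 = 827/474
48 + 1/(827/474) = 48 + 474/827 = 40170/827

40170/827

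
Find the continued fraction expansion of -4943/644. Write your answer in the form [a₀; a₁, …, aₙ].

-4943 = -8·644 + 209, so a_0 = -8
644 = 3·209 + 17, so a_1 = 3
209 = 12·17 + 5, so a_2 = 12
17 = 3·5 + 2, so a_3 = 3
5 = 2·2 + 1, so a_4 = 2
2 = 2·1 + 0, so a_5 = 2

[-8; 3, 12, 3, 2, 2]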